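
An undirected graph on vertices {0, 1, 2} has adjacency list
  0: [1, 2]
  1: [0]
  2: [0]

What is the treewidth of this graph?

A width-1 tree decomposition is:
Bags: B1 = {0, 1}  B2 = {0, 2}
Tree: B1–B2
The largest bag has 2 vertices, giving width 1; this decomposition certifies tw(G) ≤ 1. Since G has at least one edge (e.g. 1–0), it is not an edgeless graph, so tw(G) ≥ 1. Therefore the treewidth is 1.

1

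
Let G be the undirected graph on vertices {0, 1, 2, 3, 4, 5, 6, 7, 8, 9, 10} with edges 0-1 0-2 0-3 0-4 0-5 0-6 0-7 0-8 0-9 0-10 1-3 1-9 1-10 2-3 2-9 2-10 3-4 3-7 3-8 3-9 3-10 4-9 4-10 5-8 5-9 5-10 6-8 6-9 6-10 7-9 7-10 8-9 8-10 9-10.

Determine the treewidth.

4

A width-4 tree decomposition is:
Bags: B1 = {0, 1, 3, 9, 10}  B2 = {0, 3, 8, 9, 10}  B3 = {0, 3, 4, 9, 10}  B4 = {0, 2, 3, 9, 10}  B5 = {0, 5, 8, 9, 10}  B6 = {0, 3, 7, 9, 10}  B7 = {0, 6, 8, 9, 10}
Tree: B1–B2, B1–B3, B2–B4, B2–B5, B3–B6, B2–B7
Each bag holds 5 vertices, so the decomposition has width 4, which upper-bounds the treewidth. Conversely, {0, 1, 3, 9, 10} is a clique of size 5, and the vertices of any clique must share a bag in every tree decomposition; so some bag has ≥ 5 vertices and tw(G) ≥ 4. The upper and lower bounds meet at 4, so that is the treewidth.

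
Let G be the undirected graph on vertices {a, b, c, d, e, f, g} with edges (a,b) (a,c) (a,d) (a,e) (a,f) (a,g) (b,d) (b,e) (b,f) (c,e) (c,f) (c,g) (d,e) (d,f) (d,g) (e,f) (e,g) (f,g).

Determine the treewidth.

4

A width-4 tree decomposition is:
Bags: B1 = {a, b, d, e, f}  B2 = {a, d, e, f, g}  B3 = {a, c, e, f, g}
Tree: B1–B2, B2–B3
The largest bag has 5 vertices, giving width 4; this decomposition certifies tw(G) ≤ 4. For the lower bound, the 5 vertices {a, d, e, f, g} are pairwise adjacent, and any tree decomposition puts a clique entirely inside one bag — forcing width ≥ 4. Combining the bounds, tw(G) = 4.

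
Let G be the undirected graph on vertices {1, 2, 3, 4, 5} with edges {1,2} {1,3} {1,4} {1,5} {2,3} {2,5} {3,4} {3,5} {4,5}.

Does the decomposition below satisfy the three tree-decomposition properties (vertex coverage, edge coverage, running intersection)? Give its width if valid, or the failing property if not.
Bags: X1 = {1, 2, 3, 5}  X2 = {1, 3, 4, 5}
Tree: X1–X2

Yes; width 3.

Every vertex of G appears in some bag (union = {1, 2, 3, 4, 5}); every edge is covered by a bag; and for each vertex v the set of bags containing v is connected in the bag tree. The decomposition is therefore valid. The largest bag has 4 vertices, so the width is 3.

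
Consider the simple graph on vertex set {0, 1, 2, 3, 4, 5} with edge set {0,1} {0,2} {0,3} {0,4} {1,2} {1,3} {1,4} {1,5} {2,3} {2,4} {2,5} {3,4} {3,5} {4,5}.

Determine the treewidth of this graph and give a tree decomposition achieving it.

Treewidth 4.
One such decomposition:
Bags: B1 = {1, 2, 3, 4, 5}  B2 = {0, 1, 2, 3, 4}
Tree: B1–B2

Each bag holds 5 vertices, so the decomposition has width 4, which upper-bounds the treewidth. Conversely, {0, 1, 2, 3, 4} is a clique of size 5, and the vertices of any clique must share a bag in every tree decomposition; so some bag has ≥ 5 vertices and tw(G) ≥ 4. The upper and lower bounds meet at 4, so that is the treewidth.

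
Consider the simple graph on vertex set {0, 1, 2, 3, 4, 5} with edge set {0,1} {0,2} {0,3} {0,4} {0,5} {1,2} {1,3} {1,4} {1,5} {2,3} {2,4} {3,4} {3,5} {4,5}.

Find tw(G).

A width-4 tree decomposition is:
Bags: B1 = {0, 1, 2, 3, 4}  B2 = {0, 1, 3, 4, 5}
Tree: B1–B2
Each bag holds 5 vertices, so the decomposition has width 4, which upper-bounds the treewidth. Conversely, {0, 1, 2, 3, 4} is a clique of size 5, and the vertices of any clique must share a bag in every tree decomposition; so some bag has ≥ 5 vertices and tw(G) ≥ 4. Hence tw(G) = 4 exactly.

4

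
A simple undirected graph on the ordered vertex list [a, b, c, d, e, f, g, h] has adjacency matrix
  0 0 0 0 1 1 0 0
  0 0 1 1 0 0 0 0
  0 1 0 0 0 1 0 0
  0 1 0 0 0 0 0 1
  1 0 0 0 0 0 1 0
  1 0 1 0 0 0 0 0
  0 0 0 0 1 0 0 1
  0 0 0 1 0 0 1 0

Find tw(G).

A width-2 tree decomposition is:
Bags: B1 = {d, g, h}  B2 = {d, e, g}  B3 = {a, d, e}  B4 = {a, d, f}  B5 = {c, d, f}  B6 = {b, c, d}
Tree: B1–B2, B2–B3, B3–B4, B4–B5, B5–B6
The largest bag has 3 vertices, giving width 2; this decomposition certifies tw(G) ≤ 2. The edges d–h–g–e–a–f–c–b–d form a cycle, so G is not a tree and its treewidth is at least 2. The upper and lower bounds meet at 2, so that is the treewidth.

2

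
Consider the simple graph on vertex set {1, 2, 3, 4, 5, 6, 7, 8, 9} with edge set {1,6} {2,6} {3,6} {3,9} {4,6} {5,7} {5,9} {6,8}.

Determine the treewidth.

1

A width-1 tree decomposition is:
Bags: B1 = {2, 6}  B2 = {4, 6}  B3 = {1, 6}  B4 = {3, 6}  B5 = {6, 8}  B6 = {3, 9}  B7 = {5, 9}  B8 = {5, 7}
Tree: B1–B2, B2–B3, B1–B4, B3–B5, B4–B6, B6–B7, B7–B8
Each bag holds 2 vertices, so the decomposition has width 1, which upper-bounds the treewidth. Since G has at least one edge (e.g. 6–2), it is not an edgeless graph, so tw(G) ≥ 1. Therefore the treewidth is 1.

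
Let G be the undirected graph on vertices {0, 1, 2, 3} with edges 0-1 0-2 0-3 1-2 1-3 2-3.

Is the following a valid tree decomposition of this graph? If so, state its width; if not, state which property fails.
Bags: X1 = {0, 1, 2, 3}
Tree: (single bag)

Every vertex of G appears in some bag (union = {0, 1, 2, 3}); every edge is covered by a bag; and for each vertex v the set of bags containing v is connected in the bag tree. The decomposition is therefore valid. The largest bag has 4 vertices, so the width is 3.

Yes; width 3.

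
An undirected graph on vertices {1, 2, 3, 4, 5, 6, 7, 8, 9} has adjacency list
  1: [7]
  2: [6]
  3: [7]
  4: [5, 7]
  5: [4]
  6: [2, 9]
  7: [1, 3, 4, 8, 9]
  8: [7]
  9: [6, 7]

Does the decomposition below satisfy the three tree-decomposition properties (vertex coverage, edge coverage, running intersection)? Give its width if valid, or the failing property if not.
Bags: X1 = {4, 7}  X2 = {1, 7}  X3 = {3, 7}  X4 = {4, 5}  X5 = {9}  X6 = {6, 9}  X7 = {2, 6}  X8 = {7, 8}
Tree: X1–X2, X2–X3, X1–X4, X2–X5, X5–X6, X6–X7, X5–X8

A tree decomposition must satisfy three properties: every vertex lies in some bag; for every edge, both endpoints lie together in some bag; and for every vertex, the bags containing it form a connected subtree. Here edge (7,9) lies in no bag, so the decomposition is invalid.

No — edge (7,9) lies in no bag.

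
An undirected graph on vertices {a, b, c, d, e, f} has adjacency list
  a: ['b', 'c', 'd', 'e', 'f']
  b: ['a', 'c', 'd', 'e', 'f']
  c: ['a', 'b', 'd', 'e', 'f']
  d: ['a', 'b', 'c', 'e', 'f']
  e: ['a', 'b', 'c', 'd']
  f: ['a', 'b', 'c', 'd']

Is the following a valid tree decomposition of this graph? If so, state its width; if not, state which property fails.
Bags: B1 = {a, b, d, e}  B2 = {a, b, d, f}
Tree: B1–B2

A tree decomposition must satisfy three properties: every vertex lies in some bag; for every edge, both endpoints lie together in some bag; and for every vertex, the bags containing it form a connected subtree. Here vertex c appears in no bag, so the decomposition is invalid.

No — vertex c appears in no bag.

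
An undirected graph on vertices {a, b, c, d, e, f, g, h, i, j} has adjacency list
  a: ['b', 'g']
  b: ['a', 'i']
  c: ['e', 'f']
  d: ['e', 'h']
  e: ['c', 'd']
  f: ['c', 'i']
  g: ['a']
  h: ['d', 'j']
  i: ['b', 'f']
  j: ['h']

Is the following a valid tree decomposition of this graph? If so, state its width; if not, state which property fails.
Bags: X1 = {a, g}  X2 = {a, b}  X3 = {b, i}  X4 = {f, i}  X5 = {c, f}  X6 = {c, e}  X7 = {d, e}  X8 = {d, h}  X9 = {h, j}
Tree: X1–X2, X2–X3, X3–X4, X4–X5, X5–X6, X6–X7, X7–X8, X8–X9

Checking the three conditions: (i) the bags cover all of {a, b, c, d, e, f, g, h, i, j}; (ii) for each edge, some bag contains both endpoints; (iii) the bags containing any fixed vertex form a subtree. All hold, so the decomposition is valid with width 2 − 1 = 1.

Yes; width 1.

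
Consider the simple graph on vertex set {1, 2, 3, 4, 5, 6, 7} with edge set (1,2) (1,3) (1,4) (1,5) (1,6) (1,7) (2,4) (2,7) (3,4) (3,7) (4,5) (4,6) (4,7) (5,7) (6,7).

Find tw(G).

3

A width-3 tree decomposition is:
Bags: B1 = {1, 4, 6, 7}  B2 = {1, 2, 4, 7}  B3 = {1, 3, 4, 7}  B4 = {1, 4, 5, 7}
Tree: B1–B2, B1–B3, B2–B4
Every bag has size at most 4, so the width is 4 − 1 = 3 and tw(G) ≤ 3. Conversely, {1, 2, 4, 7} is a clique of size 4, and the vertices of any clique must share a bag in every tree decomposition; so some bag has ≥ 4 vertices and tw(G) ≥ 3. Therefore the treewidth is 3.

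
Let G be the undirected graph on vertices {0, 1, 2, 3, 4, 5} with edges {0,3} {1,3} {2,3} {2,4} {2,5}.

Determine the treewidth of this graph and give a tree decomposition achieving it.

Each bag holds 2 vertices, so the decomposition has width 1, which upper-bounds the treewidth. Any graph with an edge has treewidth ≥ 1, and G has the edge 3–0. Combining the bounds, tw(G) = 1.

Treewidth 1.
Bags: B1 = {0, 3}  B2 = {2, 3}  B3 = {2, 5}  B4 = {1, 3}  B5 = {2, 4}
Tree: B1–B2, B2–B3, B2–B4, B3–B5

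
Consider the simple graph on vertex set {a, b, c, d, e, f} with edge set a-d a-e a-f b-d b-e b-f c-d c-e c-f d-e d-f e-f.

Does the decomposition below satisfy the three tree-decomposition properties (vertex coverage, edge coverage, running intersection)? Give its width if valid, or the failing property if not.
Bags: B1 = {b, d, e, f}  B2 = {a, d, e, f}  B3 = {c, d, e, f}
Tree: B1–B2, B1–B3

Yes; width 3.

Vertex coverage: the bags together contain {a, b, c, d, e, f}, the full vertex set. Edge coverage: each edge of G has both endpoints in at least one bag. Running intersection: for every vertex, the bags containing it form a connected subtree. All three properties hold, so this is a valid tree decomposition of width max|bag| − 1 = 3, and hence tw(G) ≤ 3.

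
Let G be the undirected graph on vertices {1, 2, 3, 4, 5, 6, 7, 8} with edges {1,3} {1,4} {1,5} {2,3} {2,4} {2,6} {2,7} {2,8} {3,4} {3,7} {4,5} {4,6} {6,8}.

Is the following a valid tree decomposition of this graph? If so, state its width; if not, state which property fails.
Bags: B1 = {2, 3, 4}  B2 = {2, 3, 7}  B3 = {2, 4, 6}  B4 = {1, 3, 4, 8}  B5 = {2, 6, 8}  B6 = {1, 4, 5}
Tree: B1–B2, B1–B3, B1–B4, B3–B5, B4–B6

A tree decomposition must satisfy three properties: every vertex lies in some bag; for every edge, both endpoints lie together in some bag; and for every vertex, the bags containing it form a connected subtree. Here bags containing vertex 8 are not connected in the tree, so the decomposition is invalid.

No — bags containing vertex 8 are not connected in the tree.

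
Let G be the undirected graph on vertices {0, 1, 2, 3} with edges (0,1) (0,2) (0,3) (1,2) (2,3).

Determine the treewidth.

A width-2 tree decomposition is:
Bags: B1 = {0, 1, 2}  B2 = {0, 2, 3}
Tree: B1–B2
Each bag holds 3 vertices, so the decomposition has width 2, which upper-bounds the treewidth. On the other hand G contains the 3-clique {0, 1, 2}. A clique must lie in a single bag of any decomposition, so no decomposition can have width below 2. The upper and lower bounds meet at 2, so that is the treewidth.

2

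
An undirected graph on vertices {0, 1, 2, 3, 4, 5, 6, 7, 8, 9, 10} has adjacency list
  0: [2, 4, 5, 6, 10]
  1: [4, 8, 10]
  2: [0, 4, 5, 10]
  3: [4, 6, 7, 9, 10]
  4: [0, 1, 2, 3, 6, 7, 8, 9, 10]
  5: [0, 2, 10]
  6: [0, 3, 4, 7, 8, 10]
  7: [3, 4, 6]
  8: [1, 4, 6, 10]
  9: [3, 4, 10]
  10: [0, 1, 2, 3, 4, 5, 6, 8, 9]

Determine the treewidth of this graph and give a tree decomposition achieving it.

The largest bag has 4 vertices, giving width 3; this decomposition certifies tw(G) ≤ 3. Conversely, {1, 4, 8, 10} is a clique of size 4, and the vertices of any clique must share a bag in every tree decomposition; so some bag has ≥ 4 vertices and tw(G) ≥ 3. Combining the bounds, tw(G) = 3.

Treewidth 3.
One such decomposition:
Bags: B1 = {0, 4, 6, 10}  B2 = {4, 6, 8, 10}  B3 = {0, 2, 4, 10}  B4 = {3, 4, 6, 10}  B5 = {0, 2, 5, 10}  B6 = {3, 4, 9, 10}  B7 = {3, 4, 6, 7}  B8 = {1, 4, 8, 10}
Tree: B1–B2, B1–B3, B1–B4, B3–B5, B4–B6, B4–B7, B2–B8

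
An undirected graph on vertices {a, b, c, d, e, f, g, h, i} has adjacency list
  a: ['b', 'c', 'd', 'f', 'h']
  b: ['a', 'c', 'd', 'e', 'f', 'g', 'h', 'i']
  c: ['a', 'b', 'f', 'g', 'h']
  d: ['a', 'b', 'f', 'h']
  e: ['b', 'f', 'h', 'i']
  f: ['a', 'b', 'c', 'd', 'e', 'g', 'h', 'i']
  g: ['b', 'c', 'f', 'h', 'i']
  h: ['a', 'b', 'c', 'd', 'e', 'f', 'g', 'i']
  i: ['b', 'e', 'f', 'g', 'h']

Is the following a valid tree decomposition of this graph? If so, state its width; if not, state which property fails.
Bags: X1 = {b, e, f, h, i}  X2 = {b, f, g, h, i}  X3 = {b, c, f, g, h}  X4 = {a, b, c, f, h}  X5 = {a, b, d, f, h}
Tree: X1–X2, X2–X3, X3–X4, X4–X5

Checking the three conditions: (i) the bags cover all of {a, b, c, d, e, f, g, h, i}; (ii) for each edge, some bag contains both endpoints; (iii) the bags containing any fixed vertex form a subtree. All hold, so the decomposition is valid with width 5 − 1 = 4.

Yes; width 4.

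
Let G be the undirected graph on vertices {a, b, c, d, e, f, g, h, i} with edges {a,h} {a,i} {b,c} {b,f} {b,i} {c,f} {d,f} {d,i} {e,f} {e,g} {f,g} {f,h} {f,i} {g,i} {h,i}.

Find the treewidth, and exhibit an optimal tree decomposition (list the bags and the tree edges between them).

The largest bag has 3 vertices, giving width 2; this decomposition certifies tw(G) ≤ 2. For the lower bound, the 3 vertices {a, h, i} are pairwise adjacent, and any tree decomposition puts a clique entirely inside one bag — forcing width ≥ 2. Hence tw(G) = 2 exactly.

Treewidth 2.
One optimal decomposition is:
Bags: B1 = {b, f, i}  B2 = {f, g, i}  B3 = {d, f, i}  B4 = {f, h, i}  B5 = {e, f, g}  B6 = {a, h, i}  B7 = {b, c, f}
Tree: B1–B2, B2–B3, B2–B4, B2–B5, B4–B6, B1–B7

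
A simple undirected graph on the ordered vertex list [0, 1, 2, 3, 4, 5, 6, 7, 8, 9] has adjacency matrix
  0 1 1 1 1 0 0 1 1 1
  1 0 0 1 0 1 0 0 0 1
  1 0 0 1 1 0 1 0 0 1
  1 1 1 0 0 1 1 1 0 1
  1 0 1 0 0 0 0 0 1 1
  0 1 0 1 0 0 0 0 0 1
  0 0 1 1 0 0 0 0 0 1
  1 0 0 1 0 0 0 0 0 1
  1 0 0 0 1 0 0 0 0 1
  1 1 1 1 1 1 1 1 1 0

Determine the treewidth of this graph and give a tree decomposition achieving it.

Each bag holds 4 vertices, so the decomposition has width 3, which upper-bounds the treewidth. Conversely, {0, 4, 8, 9} is a clique of size 4, and the vertices of any clique must share a bag in every tree decomposition; so some bag has ≥ 4 vertices and tw(G) ≥ 3. Combining the bounds, tw(G) = 3.

Treewidth 3.
One optimal decomposition is:
Bags: B1 = {0, 1, 3, 9}  B2 = {0, 2, 3, 9}  B3 = {1, 3, 5, 9}  B4 = {0, 2, 4, 9}  B5 = {2, 3, 6, 9}  B6 = {0, 3, 7, 9}  B7 = {0, 4, 8, 9}
Tree: B1–B2, B1–B3, B2–B4, B2–B5, B2–B6, B4–B7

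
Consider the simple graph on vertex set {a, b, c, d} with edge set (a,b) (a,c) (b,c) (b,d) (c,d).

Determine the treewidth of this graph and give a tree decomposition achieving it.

Treewidth 2.
One optimal decomposition is:
Bags: B1 = {a, b, c}  B2 = {b, c, d}
Tree: B1–B2

Every bag has size at most 3, so the width is 3 − 1 = 2 and tw(G) ≤ 2. For the lower bound, the 3 vertices {b, c, d} are pairwise adjacent, and any tree decomposition puts a clique entirely inside one bag — forcing width ≥ 2. Hence tw(G) = 2 exactly.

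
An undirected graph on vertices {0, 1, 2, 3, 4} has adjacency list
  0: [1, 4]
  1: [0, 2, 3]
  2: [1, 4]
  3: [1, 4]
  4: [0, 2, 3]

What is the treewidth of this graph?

2

A width-2 tree decomposition is:
Bags: B1 = {0, 1, 4}  B2 = {1, 3, 4}  B3 = {1, 2, 4}
Tree: B1–B2, B2–B3
The largest bag has 3 vertices, giving width 2; this decomposition certifies tw(G) ≤ 2. For the lower bound, G contains the cycle 0–1–3–4–0, so G is not a forest; only forests have treewidth ≤ 1, hence tw(G) ≥ 2. The upper and lower bounds meet at 2, so that is the treewidth.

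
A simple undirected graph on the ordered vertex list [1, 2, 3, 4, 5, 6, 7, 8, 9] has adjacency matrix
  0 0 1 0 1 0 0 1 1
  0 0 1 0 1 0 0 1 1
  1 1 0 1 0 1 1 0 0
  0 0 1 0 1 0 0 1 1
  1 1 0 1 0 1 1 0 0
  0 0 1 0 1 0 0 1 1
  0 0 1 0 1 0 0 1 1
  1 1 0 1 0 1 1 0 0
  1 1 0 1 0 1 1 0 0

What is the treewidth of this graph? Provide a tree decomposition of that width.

Each bag holds 5 vertices, so the decomposition has width 4, which upper-bounds the treewidth. For the lower bound: the 5 vertex sets {5,7}, {1,3}, {2,9}, {8}, {6} are disjoint, each induces a connected subgraph, and every pair is joined by at least one edge of G. Contracting each set to a single vertex therefore yields K_{5} as a minor, and since treewidth is minor-monotone, tw(G) ≥ tw(K_{5}) = 4. Combining the bounds, tw(G) = 4.

Treewidth 4.
Bags: B1 = {3, 5, 7, 8, 9}  B2 = {1, 3, 5, 8, 9}  B3 = {2, 3, 5, 8, 9}  B4 = {3, 5, 6, 8, 9}  B5 = {3, 4, 5, 8, 9}
Tree: B1–B2, B2–B3, B3–B4, B4–B5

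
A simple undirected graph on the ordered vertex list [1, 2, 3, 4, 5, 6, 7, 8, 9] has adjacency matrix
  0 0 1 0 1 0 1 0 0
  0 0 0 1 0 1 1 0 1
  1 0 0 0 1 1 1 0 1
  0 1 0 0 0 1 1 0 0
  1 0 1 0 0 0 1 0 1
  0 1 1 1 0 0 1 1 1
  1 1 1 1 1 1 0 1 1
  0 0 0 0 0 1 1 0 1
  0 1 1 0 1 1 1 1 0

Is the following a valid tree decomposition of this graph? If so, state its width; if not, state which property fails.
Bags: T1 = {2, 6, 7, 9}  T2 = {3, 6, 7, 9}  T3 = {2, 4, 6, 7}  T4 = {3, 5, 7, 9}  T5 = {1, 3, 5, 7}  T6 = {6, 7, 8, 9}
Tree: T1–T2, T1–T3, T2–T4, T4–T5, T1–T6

Vertex coverage: the bags together contain {1, 2, 3, 4, 5, 6, 7, 8, 9}, the full vertex set. Edge coverage: each edge of G has both endpoints in at least one bag. Running intersection: for every vertex, the bags containing it form a connected subtree. All three properties hold, so this is a valid tree decomposition of width max|bag| − 1 = 3, and hence tw(G) ≤ 3.

Yes; width 3.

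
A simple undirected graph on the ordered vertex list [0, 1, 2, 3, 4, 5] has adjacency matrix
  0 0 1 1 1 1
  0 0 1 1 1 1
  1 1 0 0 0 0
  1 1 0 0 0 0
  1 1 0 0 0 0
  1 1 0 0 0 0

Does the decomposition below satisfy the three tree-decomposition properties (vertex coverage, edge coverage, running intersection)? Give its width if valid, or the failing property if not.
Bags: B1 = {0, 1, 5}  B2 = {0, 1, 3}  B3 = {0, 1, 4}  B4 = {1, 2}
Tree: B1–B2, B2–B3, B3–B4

No — edge (0,2) lies in no bag.

A tree decomposition must satisfy three properties: every vertex lies in some bag; for every edge, both endpoints lie together in some bag; and for every vertex, the bags containing it form a connected subtree. Here edge (0,2) lies in no bag, so the decomposition is invalid.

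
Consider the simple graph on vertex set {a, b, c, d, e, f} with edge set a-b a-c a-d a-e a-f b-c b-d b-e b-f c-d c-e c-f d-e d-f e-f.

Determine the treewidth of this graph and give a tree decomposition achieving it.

With just one bag of size 6, the width is 6 − 1 = 5, so tw(G) ≤ 5. For the lower bound, the 6 vertices {a, b, c, d, e, f} are pairwise adjacent, and any tree decomposition puts a clique entirely inside one bag — forcing width ≥ 5. Hence tw(G) = 5 exactly.

Treewidth 5.
One such decomposition:
Bags: B1 = {a, b, c, d, e, f}
Tree: (single bag)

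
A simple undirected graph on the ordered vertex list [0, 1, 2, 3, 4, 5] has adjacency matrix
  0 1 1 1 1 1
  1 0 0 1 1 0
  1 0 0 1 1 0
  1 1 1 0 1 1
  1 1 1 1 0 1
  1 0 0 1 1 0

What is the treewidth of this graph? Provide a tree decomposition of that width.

The largest bag has 4 vertices, giving width 3; this decomposition certifies tw(G) ≤ 3. For the lower bound, the 4 vertices {0, 1, 3, 4} are pairwise adjacent, and any tree decomposition puts a clique entirely inside one bag — forcing width ≥ 3. Combining the bounds, tw(G) = 3.

Treewidth 3.
Bags: B1 = {0, 2, 3, 4}  B2 = {0, 3, 4, 5}  B3 = {0, 1, 3, 4}
Tree: B1–B2, B2–B3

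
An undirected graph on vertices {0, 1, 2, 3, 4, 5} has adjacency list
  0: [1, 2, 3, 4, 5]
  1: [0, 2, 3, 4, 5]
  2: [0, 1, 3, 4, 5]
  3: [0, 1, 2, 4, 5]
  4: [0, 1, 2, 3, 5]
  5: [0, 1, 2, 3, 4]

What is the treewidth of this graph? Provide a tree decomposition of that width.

Treewidth 5.
One such decomposition:
Bags: B1 = {0, 1, 2, 3, 4, 5}
Tree: (single bag)

With just one bag of size 6, the width is 6 − 1 = 5, so tw(G) ≤ 5. Conversely, {0, 1, 2, 3, 4, 5} is a clique of size 6, and the vertices of any clique must share a bag in every tree decomposition; so some bag has ≥ 6 vertices and tw(G) ≥ 5. Hence tw(G) = 5 exactly.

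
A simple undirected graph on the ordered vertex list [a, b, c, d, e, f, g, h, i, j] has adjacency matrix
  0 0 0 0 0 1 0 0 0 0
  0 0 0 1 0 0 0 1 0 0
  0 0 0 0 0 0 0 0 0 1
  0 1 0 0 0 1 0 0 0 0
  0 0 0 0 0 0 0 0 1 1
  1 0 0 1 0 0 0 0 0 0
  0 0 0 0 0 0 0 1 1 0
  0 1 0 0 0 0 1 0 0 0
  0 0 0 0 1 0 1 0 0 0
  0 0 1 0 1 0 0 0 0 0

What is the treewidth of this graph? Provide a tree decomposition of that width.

Treewidth 1.
One such decomposition:
Bags: B1 = {c, j}  B2 = {e, j}  B3 = {e, i}  B4 = {g, i}  B5 = {g, h}  B6 = {b, h}  B7 = {b, d}  B8 = {d, f}  B9 = {a, f}
Tree: B1–B2, B2–B3, B3–B4, B4–B5, B5–B6, B6–B7, B7–B8, B8–B9

The largest bag has 2 vertices, giving width 1; this decomposition certifies tw(G) ≤ 1. G has an edge, so its treewidth is at least 1. Hence tw(G) = 1 exactly.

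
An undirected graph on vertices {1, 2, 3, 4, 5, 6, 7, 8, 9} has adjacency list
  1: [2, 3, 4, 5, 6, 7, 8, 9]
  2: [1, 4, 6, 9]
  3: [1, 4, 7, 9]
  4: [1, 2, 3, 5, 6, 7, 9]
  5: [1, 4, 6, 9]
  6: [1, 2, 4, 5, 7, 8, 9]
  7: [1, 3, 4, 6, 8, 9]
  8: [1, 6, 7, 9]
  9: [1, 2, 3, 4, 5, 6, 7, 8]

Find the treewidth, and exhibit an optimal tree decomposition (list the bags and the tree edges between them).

Treewidth 4.
One optimal decomposition is:
Bags: B1 = {1, 6, 7, 8, 9}  B2 = {1, 4, 6, 7, 9}  B3 = {1, 2, 4, 6, 9}  B4 = {1, 3, 4, 7, 9}  B5 = {1, 4, 5, 6, 9}
Tree: B1–B2, B2–B3, B2–B4, B3–B5

Each bag holds 5 vertices, so the decomposition has width 4, which upper-bounds the treewidth. On the other hand G contains the 5-clique {1, 6, 7, 8, 9}. A clique must lie in a single bag of any decomposition, so no decomposition can have width below 4. Hence tw(G) = 4 exactly.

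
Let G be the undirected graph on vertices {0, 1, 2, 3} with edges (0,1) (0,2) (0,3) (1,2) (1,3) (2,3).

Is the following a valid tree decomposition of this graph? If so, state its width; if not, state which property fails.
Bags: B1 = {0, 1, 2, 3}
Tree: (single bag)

Every vertex of G appears in some bag (union = {0, 1, 2, 3}); every edge is covered by a bag; and for each vertex v the set of bags containing v is connected in the bag tree. The decomposition is therefore valid. The largest bag has 4 vertices, so the width is 3.

Yes; width 3.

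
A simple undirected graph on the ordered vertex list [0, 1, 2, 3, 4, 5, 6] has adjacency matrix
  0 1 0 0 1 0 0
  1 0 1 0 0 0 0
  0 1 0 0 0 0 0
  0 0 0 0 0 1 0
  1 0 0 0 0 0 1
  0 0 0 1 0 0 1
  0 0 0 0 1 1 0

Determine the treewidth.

1

A width-1 tree decomposition is:
Bags: B1 = {1, 2}  B2 = {0, 1}  B3 = {0, 4}  B4 = {4, 6}  B5 = {5, 6}  B6 = {3, 5}
Tree: B1–B2, B2–B3, B3–B4, B4–B5, B5–B6
The largest bag has 2 vertices, giving width 1; this decomposition certifies tw(G) ≤ 1. Since G has at least one edge (e.g. 2–1), it is not an edgeless graph, so tw(G) ≥ 1. Hence tw(G) = 1 exactly.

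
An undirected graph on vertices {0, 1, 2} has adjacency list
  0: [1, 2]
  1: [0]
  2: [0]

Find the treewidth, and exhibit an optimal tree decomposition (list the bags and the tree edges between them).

Treewidth 1.
One optimal decomposition is:
Bags: B1 = {0, 2}  B2 = {0, 1}
Tree: B1–B2

Each bag holds 2 vertices, so the decomposition has width 1, which upper-bounds the treewidth. Since G has at least one edge (e.g. 2–0), it is not an edgeless graph, so tw(G) ≥ 1. Combining the bounds, tw(G) = 1.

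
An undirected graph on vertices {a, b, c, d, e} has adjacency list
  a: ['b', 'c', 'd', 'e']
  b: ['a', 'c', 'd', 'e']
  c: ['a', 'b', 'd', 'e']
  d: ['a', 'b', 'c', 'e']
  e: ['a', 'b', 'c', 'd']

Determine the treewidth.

4

A width-4 tree decomposition is:
Bags: B1 = {a, b, c, d, e}
Tree: (single bag)
With just one bag of size 5, the width is 5 − 1 = 4, so tw(G) ≤ 4. On the other hand G contains the 5-clique {a, b, c, d, e}. A clique must lie in a single bag of any decomposition, so no decomposition can have width below 4. The upper and lower bounds meet at 4, so that is the treewidth.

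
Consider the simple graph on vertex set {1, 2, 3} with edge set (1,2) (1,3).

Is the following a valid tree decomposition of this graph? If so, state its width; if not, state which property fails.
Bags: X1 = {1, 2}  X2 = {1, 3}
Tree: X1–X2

Yes; width 1.

Checking the three conditions: (i) the bags cover all of {1, 2, 3}; (ii) for each edge, some bag contains both endpoints; (iii) the bags containing any fixed vertex form a subtree. All hold, so the decomposition is valid with width 2 − 1 = 1.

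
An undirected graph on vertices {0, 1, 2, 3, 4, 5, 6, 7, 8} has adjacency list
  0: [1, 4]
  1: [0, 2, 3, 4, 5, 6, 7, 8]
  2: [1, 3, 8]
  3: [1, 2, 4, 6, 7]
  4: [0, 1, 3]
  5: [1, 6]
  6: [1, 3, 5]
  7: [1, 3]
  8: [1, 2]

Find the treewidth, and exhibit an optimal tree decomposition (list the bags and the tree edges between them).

Each bag holds 3 vertices, so the decomposition has width 2, which upper-bounds the treewidth. Conversely, {0, 1, 4} is a clique of size 3, and the vertices of any clique must share a bag in every tree decomposition; so some bag has ≥ 3 vertices and tw(G) ≥ 2. Therefore the treewidth is 2.

Treewidth 2.
One optimal decomposition is:
Bags: B1 = {1, 2, 3}  B2 = {1, 3, 6}  B3 = {1, 3, 4}  B4 = {1, 3, 7}  B5 = {1, 2, 8}  B6 = {1, 5, 6}  B7 = {0, 1, 4}
Tree: B1–B2, B2–B3, B3–B4, B1–B5, B2–B6, B3–B7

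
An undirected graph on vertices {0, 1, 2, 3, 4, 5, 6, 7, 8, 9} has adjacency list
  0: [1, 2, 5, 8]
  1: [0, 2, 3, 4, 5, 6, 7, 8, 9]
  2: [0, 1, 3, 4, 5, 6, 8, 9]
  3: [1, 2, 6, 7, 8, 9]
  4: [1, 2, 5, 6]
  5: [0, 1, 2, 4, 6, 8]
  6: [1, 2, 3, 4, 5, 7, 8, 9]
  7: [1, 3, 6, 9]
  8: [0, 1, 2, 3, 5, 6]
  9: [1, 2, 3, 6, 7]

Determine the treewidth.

4

A width-4 tree decomposition is:
Bags: B1 = {1, 2, 3, 6, 8}  B2 = {1, 2, 5, 6, 8}  B3 = {0, 1, 2, 5, 8}  B4 = {1, 2, 3, 6, 9}  B5 = {1, 2, 4, 5, 6}  B6 = {1, 3, 6, 7, 9}
Tree: B1–B2, B2–B3, B1–B4, B2–B5, B4–B6
The largest bag has 5 vertices, giving width 4; this decomposition certifies tw(G) ≤ 4. On the other hand G contains the 5-clique {0, 1, 2, 5, 8}. A clique must lie in a single bag of any decomposition, so no decomposition can have width below 4. Hence tw(G) = 4 exactly.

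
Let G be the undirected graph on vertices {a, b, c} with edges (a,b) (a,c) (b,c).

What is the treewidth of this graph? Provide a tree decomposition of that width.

With just one bag of size 3, the width is 3 − 1 = 2, so tw(G) ≤ 2. Conversely, {a, b, c} is a clique of size 3, and the vertices of any clique must share a bag in every tree decomposition; so some bag has ≥ 3 vertices and tw(G) ≥ 2. Hence tw(G) = 2 exactly.

Treewidth 2.
Bags: B1 = {a, b, c}
Tree: (single bag)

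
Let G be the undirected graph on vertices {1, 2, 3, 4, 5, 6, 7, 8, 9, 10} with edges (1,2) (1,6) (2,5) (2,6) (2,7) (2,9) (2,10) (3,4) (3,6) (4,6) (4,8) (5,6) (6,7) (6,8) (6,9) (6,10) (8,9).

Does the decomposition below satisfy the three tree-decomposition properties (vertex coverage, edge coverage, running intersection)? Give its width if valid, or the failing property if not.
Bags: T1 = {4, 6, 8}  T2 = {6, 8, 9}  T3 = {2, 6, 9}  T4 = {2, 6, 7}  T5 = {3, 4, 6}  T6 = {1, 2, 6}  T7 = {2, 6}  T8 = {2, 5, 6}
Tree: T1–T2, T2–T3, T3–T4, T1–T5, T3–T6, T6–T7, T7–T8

A tree decomposition must satisfy three properties: every vertex lies in some bag; for every edge, both endpoints lie together in some bag; and for every vertex, the bags containing it form a connected subtree. Here vertex 10 appears in no bag, so the decomposition is invalid.

No — vertex 10 appears in no bag.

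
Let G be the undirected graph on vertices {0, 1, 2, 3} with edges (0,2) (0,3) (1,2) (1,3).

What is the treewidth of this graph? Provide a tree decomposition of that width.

The largest bag has 3 vertices, giving width 2; this decomposition certifies tw(G) ≤ 2. The edges 3–1–2–0–3 form a cycle, so G is not a tree and its treewidth is at least 2. Therefore the treewidth is 2.

Treewidth 2.
One such decomposition:
Bags: B1 = {1, 2, 3}  B2 = {0, 2, 3}
Tree: B1–B2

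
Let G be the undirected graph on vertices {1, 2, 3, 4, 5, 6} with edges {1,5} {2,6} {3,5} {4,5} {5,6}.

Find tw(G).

A width-1 tree decomposition is:
Bags: B1 = {3, 5}  B2 = {5, 6}  B3 = {2, 6}  B4 = {1, 5}  B5 = {4, 5}
Tree: B1–B2, B2–B3, B1–B4, B2–B5
Every bag has size at most 2, so the width is 2 − 1 = 1 and tw(G) ≤ 1. Since G has at least one edge (e.g. 5–3), it is not an edgeless graph, so tw(G) ≥ 1. The upper and lower bounds meet at 1, so that is the treewidth.

1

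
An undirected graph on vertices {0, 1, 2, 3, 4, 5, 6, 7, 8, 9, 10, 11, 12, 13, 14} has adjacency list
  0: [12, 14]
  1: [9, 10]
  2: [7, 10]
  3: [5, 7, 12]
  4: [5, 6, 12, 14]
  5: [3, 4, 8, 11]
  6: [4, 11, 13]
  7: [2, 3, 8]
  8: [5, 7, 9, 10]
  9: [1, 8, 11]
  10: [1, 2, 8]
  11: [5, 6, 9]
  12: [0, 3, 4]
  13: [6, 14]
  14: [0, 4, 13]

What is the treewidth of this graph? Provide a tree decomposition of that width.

The largest bag has 4 vertices, giving width 3; this decomposition certifies tw(G) ≤ 3. For the lower bound: the 4 vertex sets {1,2,10}, {7}, {8}, {3,5,9,11} are disjoint, each induces a connected subgraph, and every pair is joined by at least one edge of G. Contracting each set to a single vertex therefore yields K_{4} as a minor, and since treewidth is minor-monotone, tw(G) ≥ tw(K_{4}) = 3. Therefore the treewidth is 3.

Treewidth 3.
One optimal decomposition is:
Bags: B1 = {1, 2, 7, 10}  B2 = {1, 7, 8, 10}  B3 = {1, 7, 8, 9}  B4 = {3, 7, 8, 9}  B5 = {3, 5, 8, 9}  B6 = {3, 5, 9, 11}  B7 = {3, 5, 11, 12}  B8 = {4, 5, 11, 12}  B9 = {4, 6, 11, 12}  B10 = {0, 4, 6, 12}  B11 = {0, 4, 6, 14}  B12 = {0, 6, 13, 14}
Tree: B1–B2, B2–B3, B3–B4, B4–B5, B5–B6, B6–B7, B7–B8, B8–B9, B9–B10, B10–B11, B11–B12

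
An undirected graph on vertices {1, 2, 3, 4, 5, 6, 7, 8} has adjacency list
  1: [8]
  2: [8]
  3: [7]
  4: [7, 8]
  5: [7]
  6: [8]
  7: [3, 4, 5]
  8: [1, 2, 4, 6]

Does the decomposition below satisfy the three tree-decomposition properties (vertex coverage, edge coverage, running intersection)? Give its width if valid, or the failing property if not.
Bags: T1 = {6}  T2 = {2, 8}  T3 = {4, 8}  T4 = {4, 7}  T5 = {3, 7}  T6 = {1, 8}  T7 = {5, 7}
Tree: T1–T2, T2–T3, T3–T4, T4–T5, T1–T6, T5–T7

A tree decomposition must satisfy three properties: every vertex lies in some bag; for every edge, both endpoints lie together in some bag; and for every vertex, the bags containing it form a connected subtree. Here edge (8,6) lies in no bag, so the decomposition is invalid.

No — edge (8,6) lies in no bag.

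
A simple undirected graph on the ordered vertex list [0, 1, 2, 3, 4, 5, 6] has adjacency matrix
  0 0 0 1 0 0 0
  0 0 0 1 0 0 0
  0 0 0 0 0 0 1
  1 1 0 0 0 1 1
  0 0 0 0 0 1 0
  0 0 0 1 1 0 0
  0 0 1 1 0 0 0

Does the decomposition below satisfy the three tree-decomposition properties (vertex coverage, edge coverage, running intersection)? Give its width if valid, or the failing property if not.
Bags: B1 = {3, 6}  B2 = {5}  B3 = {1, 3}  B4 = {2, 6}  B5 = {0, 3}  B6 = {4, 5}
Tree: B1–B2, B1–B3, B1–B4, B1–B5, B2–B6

No — edge (3,5) lies in no bag.

A tree decomposition must satisfy three properties: every vertex lies in some bag; for every edge, both endpoints lie together in some bag; and for every vertex, the bags containing it form a connected subtree. Here edge (3,5) lies in no bag, so the decomposition is invalid.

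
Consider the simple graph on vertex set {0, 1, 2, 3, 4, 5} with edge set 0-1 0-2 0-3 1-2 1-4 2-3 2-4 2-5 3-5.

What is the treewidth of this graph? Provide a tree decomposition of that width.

Treewidth 2.
One such decomposition:
Bags: B1 = {0, 2, 3}  B2 = {0, 1, 2}  B3 = {2, 3, 5}  B4 = {1, 2, 4}
Tree: B1–B2, B1–B3, B2–B4

Each bag holds 3 vertices, so the decomposition has width 2, which upper-bounds the treewidth. Conversely, {0, 1, 2} is a clique of size 3, and the vertices of any clique must share a bag in every tree decomposition; so some bag has ≥ 3 vertices and tw(G) ≥ 2. Combining the bounds, tw(G) = 2.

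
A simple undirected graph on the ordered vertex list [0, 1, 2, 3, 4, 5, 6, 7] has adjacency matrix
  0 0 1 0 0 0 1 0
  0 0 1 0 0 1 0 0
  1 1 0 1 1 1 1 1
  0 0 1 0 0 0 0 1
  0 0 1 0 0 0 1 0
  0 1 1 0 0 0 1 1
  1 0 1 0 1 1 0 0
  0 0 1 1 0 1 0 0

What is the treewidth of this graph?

A width-2 tree decomposition is:
Bags: B1 = {2, 5, 7}  B2 = {1, 2, 5}  B3 = {2, 3, 7}  B4 = {2, 5, 6}  B5 = {0, 2, 6}  B6 = {2, 4, 6}
Tree: B1–B2, B1–B3, B1–B4, B4–B5, B5–B6
Every bag has size at most 3, so the width is 3 − 1 = 2 and tw(G) ≤ 2. Conversely, {0, 2, 6} is a clique of size 3, and the vertices of any clique must share a bag in every tree decomposition; so some bag has ≥ 3 vertices and tw(G) ≥ 2. Combining the bounds, tw(G) = 2.

2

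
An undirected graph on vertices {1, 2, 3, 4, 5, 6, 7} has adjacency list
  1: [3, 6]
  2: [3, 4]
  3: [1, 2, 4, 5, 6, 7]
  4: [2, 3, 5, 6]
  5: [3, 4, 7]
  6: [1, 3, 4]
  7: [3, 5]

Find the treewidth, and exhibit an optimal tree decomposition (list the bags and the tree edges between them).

Treewidth 2.
One such decomposition:
Bags: B1 = {3, 4, 5}  B2 = {2, 3, 4}  B3 = {3, 4, 6}  B4 = {1, 3, 6}  B5 = {3, 5, 7}
Tree: B1–B2, B1–B3, B3–B4, B1–B5

Each bag holds 3 vertices, so the decomposition has width 2, which upper-bounds the treewidth. Conversely, {1, 3, 6} is a clique of size 3, and the vertices of any clique must share a bag in every tree decomposition; so some bag has ≥ 3 vertices and tw(G) ≥ 2. Combining the bounds, tw(G) = 2.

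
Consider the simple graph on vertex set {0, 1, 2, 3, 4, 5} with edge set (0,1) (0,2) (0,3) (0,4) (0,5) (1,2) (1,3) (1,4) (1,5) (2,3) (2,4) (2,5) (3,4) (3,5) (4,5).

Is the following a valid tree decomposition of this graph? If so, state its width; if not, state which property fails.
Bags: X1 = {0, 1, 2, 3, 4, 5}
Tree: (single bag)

Vertex coverage: the bags together contain {0, 1, 2, 3, 4, 5}, the full vertex set. Edge coverage: each edge of G has both endpoints in at least one bag. Running intersection: for every vertex, the bags containing it form a connected subtree. All three properties hold, so this is a valid tree decomposition of width max|bag| − 1 = 5, and hence tw(G) ≤ 5.

Yes; width 5.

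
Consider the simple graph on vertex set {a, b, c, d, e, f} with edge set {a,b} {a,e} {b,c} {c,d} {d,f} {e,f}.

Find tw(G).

A width-2 tree decomposition is:
Bags: B1 = {a, b, e}  B2 = {b, c, e}  B3 = {c, d, e}  B4 = {d, e, f}
Tree: B1–B2, B2–B3, B3–B4
Every bag has size at most 3, so the width is 3 − 1 = 2 and tw(G) ≤ 2. Since e–a–b–c–d–f–e is a cycle in G, G is not acyclic. Forests are exactly the graphs of treewidth ≤ 1, so tw(G) ≥ 2. Hence tw(G) = 2 exactly.

2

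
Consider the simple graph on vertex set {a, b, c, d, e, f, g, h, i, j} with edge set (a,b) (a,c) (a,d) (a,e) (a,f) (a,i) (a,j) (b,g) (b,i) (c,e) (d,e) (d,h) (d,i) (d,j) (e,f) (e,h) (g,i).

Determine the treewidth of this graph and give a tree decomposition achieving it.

Treewidth 2.
Bags: B1 = {a, d, i}  B2 = {a, d, j}  B3 = {a, d, e}  B4 = {a, c, e}  B5 = {d, e, h}  B6 = {a, e, f}  B7 = {a, b, i}  B8 = {b, g, i}
Tree: B1–B2, B1–B3, B3–B4, B3–B5, B4–B6, B1–B7, B7–B8

The largest bag has 3 vertices, giving width 2; this decomposition certifies tw(G) ≤ 2. On the other hand G contains the 3-clique {b, g, i}. A clique must lie in a single bag of any decomposition, so no decomposition can have width below 2. Therefore the treewidth is 2.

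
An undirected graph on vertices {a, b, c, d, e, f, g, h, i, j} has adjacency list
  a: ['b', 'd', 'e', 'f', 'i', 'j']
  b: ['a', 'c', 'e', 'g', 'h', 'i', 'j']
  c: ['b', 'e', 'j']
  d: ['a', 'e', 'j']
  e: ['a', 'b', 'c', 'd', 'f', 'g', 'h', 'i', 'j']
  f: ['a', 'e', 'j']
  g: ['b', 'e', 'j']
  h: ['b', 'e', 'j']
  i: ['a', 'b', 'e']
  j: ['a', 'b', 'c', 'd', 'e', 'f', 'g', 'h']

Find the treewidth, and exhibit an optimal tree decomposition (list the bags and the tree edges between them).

Treewidth 3.
One such decomposition:
Bags: B1 = {a, b, e, j}  B2 = {a, b, e, i}  B3 = {a, d, e, j}  B4 = {b, c, e, j}  B5 = {b, e, g, j}  B6 = {a, e, f, j}  B7 = {b, e, h, j}
Tree: B1–B2, B1–B3, B1–B4, B4–B5, B1–B6, B4–B7

The largest bag has 4 vertices, giving width 3; this decomposition certifies tw(G) ≤ 3. On the other hand G contains the 4-clique {a, d, e, j}. A clique must lie in a single bag of any decomposition, so no decomposition can have width below 3. Combining the bounds, tw(G) = 3.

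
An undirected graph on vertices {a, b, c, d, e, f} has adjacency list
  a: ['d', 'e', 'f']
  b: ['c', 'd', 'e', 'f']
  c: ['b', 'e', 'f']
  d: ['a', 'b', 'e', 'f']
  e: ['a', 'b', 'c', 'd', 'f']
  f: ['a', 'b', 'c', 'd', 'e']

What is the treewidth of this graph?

A width-3 tree decomposition is:
Bags: B1 = {b, d, e, f}  B2 = {b, c, e, f}  B3 = {a, d, e, f}
Tree: B1–B2, B1–B3
Each bag holds 4 vertices, so the decomposition has width 3, which upper-bounds the treewidth. Conversely, {a, d, e, f} is a clique of size 4, and the vertices of any clique must share a bag in every tree decomposition; so some bag has ≥ 4 vertices and tw(G) ≥ 3. Therefore the treewidth is 3.

3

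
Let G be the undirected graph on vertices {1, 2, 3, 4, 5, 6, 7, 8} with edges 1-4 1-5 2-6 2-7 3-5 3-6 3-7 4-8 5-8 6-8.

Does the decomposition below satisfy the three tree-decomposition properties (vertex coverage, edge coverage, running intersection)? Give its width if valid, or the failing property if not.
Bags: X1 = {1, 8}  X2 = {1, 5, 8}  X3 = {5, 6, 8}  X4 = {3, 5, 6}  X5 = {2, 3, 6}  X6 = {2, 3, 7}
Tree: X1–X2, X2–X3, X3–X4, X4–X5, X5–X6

No — vertex 4 appears in no bag.

A tree decomposition must satisfy three properties: every vertex lies in some bag; for every edge, both endpoints lie together in some bag; and for every vertex, the bags containing it form a connected subtree. Here vertex 4 appears in no bag, so the decomposition is invalid.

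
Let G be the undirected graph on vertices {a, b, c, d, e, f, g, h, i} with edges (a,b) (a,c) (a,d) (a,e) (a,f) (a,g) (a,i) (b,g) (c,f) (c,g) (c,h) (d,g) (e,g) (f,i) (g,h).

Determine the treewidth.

A width-2 tree decomposition is:
Bags: B1 = {a, c, f}  B2 = {a, f, i}  B3 = {a, c, g}  B4 = {a, b, g}  B5 = {a, d, g}  B6 = {c, g, h}  B7 = {a, e, g}
Tree: B1–B2, B1–B3, B3–B4, B3–B5, B3–B6, B4–B7
The largest bag has 3 vertices, giving width 2; this decomposition certifies tw(G) ≤ 2. Conversely, {c, g, h} is a clique of size 3, and the vertices of any clique must share a bag in every tree decomposition; so some bag has ≥ 3 vertices and tw(G) ≥ 2. Combining the bounds, tw(G) = 2.

2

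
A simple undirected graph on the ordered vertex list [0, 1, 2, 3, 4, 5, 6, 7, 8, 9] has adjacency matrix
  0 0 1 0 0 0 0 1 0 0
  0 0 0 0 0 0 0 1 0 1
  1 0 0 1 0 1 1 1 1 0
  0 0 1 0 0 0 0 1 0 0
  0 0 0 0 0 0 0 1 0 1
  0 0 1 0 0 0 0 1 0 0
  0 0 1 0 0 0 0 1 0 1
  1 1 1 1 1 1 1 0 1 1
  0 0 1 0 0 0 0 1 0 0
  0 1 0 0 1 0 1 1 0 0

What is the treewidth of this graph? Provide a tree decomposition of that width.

The largest bag has 3 vertices, giving width 2; this decomposition certifies tw(G) ≤ 2. For the lower bound, the 3 vertices {1, 7, 9} are pairwise adjacent, and any tree decomposition puts a clique entirely inside one bag — forcing width ≥ 2. Combining the bounds, tw(G) = 2.

Treewidth 2.
One optimal decomposition is:
Bags: B1 = {2, 5, 7}  B2 = {2, 6, 7}  B3 = {0, 2, 7}  B4 = {2, 7, 8}  B5 = {6, 7, 9}  B6 = {1, 7, 9}  B7 = {2, 3, 7}  B8 = {4, 7, 9}
Tree: B1–B2, B2–B3, B1–B4, B2–B5, B5–B6, B2–B7, B5–B8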